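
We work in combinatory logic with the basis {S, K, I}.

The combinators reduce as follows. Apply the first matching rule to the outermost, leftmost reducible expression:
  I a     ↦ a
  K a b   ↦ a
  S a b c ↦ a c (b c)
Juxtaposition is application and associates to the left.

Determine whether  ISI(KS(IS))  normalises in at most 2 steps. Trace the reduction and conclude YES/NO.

Answer: YES — reaches normal form SIS in 2 ≤ 2 steps

Reduction:
  start: ISI(KS(IS))
  step 1: SI(KS(IS))
  step 2: SIS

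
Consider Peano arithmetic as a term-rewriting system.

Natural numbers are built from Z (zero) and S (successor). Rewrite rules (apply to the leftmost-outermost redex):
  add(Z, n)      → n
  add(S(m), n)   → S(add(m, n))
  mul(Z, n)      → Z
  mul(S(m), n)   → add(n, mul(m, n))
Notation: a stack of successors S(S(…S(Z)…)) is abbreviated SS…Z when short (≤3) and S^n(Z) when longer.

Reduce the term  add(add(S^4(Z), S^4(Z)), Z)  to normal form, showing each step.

Answer: normal form = S^8(Z)  (in 14 steps)

Reduction:
  start: add(add(S^4(Z), S^4(Z)), Z)
  →1  add(S(add(SSSZ, S^4(Z))), Z)
  →2  S(add(add(SSSZ, S^4(Z)), Z))
  →3  S(add(S(add(SSZ, S^4(Z))), Z))
  →4  S(S(add(add(SSZ, S^4(Z)), Z)))
  →5  S(S(add(S(add(SZ, S^4(Z))), Z)))
  →6  S(S(S(add(add(SZ, S^4(Z)), Z))))
  →7  S(S(S(add(S(add(Z, S^4(Z))), Z))))
  →8  S(S(S(S(add(add(Z, S^4(Z)), Z)))))
  →9  S(S(S(S(add(S^4(Z), Z)))))
  →10  S(S(S(S(S(add(SSSZ, Z))))))
  →11  S(S(S(S(S(S(add(SSZ, Z)))))))
  →12  S(S(S(S(S(S(S(add(SZ, Z))))))))
  →13  S(S(S(S(S(S(S(S(add(Z, Z)))))))))
  →14  S^8(Z)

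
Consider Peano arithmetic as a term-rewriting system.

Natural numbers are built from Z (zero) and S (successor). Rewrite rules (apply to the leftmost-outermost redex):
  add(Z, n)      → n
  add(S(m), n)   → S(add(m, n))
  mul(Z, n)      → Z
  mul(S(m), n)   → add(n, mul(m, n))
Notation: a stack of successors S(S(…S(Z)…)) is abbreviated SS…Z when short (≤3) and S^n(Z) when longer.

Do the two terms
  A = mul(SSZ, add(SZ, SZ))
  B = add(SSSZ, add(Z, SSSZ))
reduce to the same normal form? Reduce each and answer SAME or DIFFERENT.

Answer: DIFFERENT — A ⇓ S^4(Z), B ⇓ S^6(Z)

Reduction:
Term A:
  start: mul(SSZ, add(SZ, SZ))
  step 1: add(add(SZ, SZ), mul(SZ, add(SZ, SZ)))
  step 2: add(S(add(Z, SZ)), mul(SZ, add(SZ, SZ)))
  step 3: S(add(add(Z, SZ), mul(SZ, add(SZ, SZ))))
  step 4: S(add(SZ, mul(SZ, add(SZ, SZ))))
  step 5: S(S(add(Z, mul(SZ, add(SZ, SZ)))))
  step 6: S(S(mul(SZ, add(SZ, SZ))))
  step 7: S(S(add(add(SZ, SZ), mul(Z, add(SZ, SZ)))))
  step 8: S(S(add(S(add(Z, SZ)), mul(Z, add(SZ, SZ)))))
  step 9: S(S(S(add(add(Z, SZ), mul(Z, add(SZ, SZ))))))
  step 10: S(S(S(add(SZ, mul(Z, add(SZ, SZ))))))
  step 11: S(S(S(S(add(Z, mul(Z, add(SZ, SZ)))))))
  step 12: S(S(S(S(mul(Z, add(SZ, SZ))))))
  step 13: S^4(Z)

Term B:
  start: add(SSSZ, add(Z, SSSZ))
  step 1: S(add(SSZ, add(Z, SSSZ)))
  step 2: S(S(add(SZ, add(Z, SSSZ))))
  step 3: S(S(S(add(Z, add(Z, SSSZ)))))
  step 4: S(S(S(add(Z, SSSZ))))
  step 5: S^6(Z)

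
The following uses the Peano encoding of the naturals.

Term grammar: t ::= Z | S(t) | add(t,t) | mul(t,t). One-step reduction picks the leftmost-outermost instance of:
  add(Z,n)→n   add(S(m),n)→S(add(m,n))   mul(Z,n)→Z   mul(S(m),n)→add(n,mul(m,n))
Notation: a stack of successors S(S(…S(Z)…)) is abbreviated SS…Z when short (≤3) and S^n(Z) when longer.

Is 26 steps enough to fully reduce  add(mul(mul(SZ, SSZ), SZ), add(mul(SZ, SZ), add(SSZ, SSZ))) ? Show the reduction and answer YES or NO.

Answer: YES — reaches normal form S^7(Z) in 24 ≤ 26 steps

Derivation:
  start: add(mul(mul(SZ, SSZ), SZ), add(mul(SZ, SZ), add(SSZ, SSZ)))
  →1  add(mul(add(SSZ, mul(Z, SSZ)), SZ), add(mul(SZ, SZ), add(SSZ, SSZ)))
  →2  add(mul(S(add(SZ, mul(Z, SSZ))), SZ), add(mul(SZ, SZ), add(SSZ, SSZ)))
  →3  add(add(SZ, mul(add(SZ, mul(Z, SSZ)), SZ)), add(mul(SZ, SZ), add(SSZ, SSZ)))
  →4  add(S(add(Z, mul(add(SZ, mul(Z, SSZ)), SZ))), add(mul(SZ, SZ), add(SSZ, SSZ)))
  →5  S(add(add(Z, mul(add(SZ, mul(Z, SSZ)), SZ)), add(mul(SZ, SZ), add(SSZ, SSZ))))
  →6  S(add(mul(add(SZ, mul(Z, SSZ)), SZ), add(mul(SZ, SZ), add(SSZ, SSZ))))
  →7  S(add(mul(S(add(Z, mul(Z, SSZ))), SZ), add(mul(SZ, SZ), add(SSZ, SSZ))))
  →8  S(add(add(SZ, mul(add(Z, mul(Z, SSZ)), SZ)), add(mul(SZ, SZ), add(SSZ, SSZ))))
  →9  S(add(S(add(Z, mul(add(Z, mul(Z, SSZ)), SZ))), add(mul(SZ, SZ), add(SSZ, SSZ))))
  →10  S(S(add(add(Z, mul(add(Z, mul(Z, SSZ)), SZ)), add(mul(SZ, SZ), add(SSZ, SSZ)))))
  →11  S(S(add(mul(add(Z, mul(Z, SSZ)), SZ), add(mul(SZ, SZ), add(SSZ, SSZ)))))
  →12  S(S(add(mul(mul(Z, SSZ), SZ), add(mul(SZ, SZ), add(SSZ, SSZ)))))
  →13  S(S(add(mul(Z, SZ), add(mul(SZ, SZ), add(SSZ, SSZ)))))
  →14  S(S(add(Z, add(mul(SZ, SZ), add(SSZ, SSZ)))))
  →15  S(S(add(mul(SZ, SZ), add(SSZ, SSZ))))
  →16  S(S(add(add(SZ, mul(Z, SZ)), add(SSZ, SSZ))))
  →17  S(S(add(S(add(Z, mul(Z, SZ))), add(SSZ, SSZ))))
  →18  S(S(S(add(add(Z, mul(Z, SZ)), add(SSZ, SSZ)))))
  →19  S(S(S(add(mul(Z, SZ), add(SSZ, SSZ)))))
  →20  S(S(S(add(Z, add(SSZ, SSZ)))))
  →21  S(S(S(add(SSZ, SSZ))))
  →22  S(S(S(S(add(SZ, SSZ)))))
  →23  S(S(S(S(S(add(Z, SSZ))))))
  →24  S^7(Z)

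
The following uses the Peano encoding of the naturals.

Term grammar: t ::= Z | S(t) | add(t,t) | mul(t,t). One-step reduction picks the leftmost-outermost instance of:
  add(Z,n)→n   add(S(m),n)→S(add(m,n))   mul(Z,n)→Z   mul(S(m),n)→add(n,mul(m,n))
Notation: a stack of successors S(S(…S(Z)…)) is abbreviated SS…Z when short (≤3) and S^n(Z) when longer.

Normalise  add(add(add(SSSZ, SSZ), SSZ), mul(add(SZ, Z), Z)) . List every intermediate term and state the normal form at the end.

  start: add(add(add(SSSZ, SSZ), SSZ), mul(add(SZ, Z), Z))
  →1  add(add(S(add(SSZ, SSZ)), SSZ), mul(add(SZ, Z), Z))
  →2  add(S(add(add(SSZ, SSZ), SSZ)), mul(add(SZ, Z), Z))
  →3  S(add(add(add(SSZ, SSZ), SSZ), mul(add(SZ, Z), Z)))
  →4  S(add(add(S(add(SZ, SSZ)), SSZ), mul(add(SZ, Z), Z)))
  →5  S(add(S(add(add(SZ, SSZ), SSZ)), mul(add(SZ, Z), Z)))
  →6  S(S(add(add(add(SZ, SSZ), SSZ), mul(add(SZ, Z), Z))))
  →7  S(S(add(add(S(add(Z, SSZ)), SSZ), mul(add(SZ, Z), Z))))
  →8  S(S(add(S(add(add(Z, SSZ), SSZ)), mul(add(SZ, Z), Z))))
  →9  S(S(S(add(add(add(Z, SSZ), SSZ), mul(add(SZ, Z), Z)))))
  →10  S(S(S(add(add(SSZ, SSZ), mul(add(SZ, Z), Z)))))
  →11  S(S(S(add(S(add(SZ, SSZ)), mul(add(SZ, Z), Z)))))
  →12  S(S(S(S(add(add(SZ, SSZ), mul(add(SZ, Z), Z))))))
  →13  S(S(S(S(add(S(add(Z, SSZ)), mul(add(SZ, Z), Z))))))
  →14  S(S(S(S(S(add(add(Z, SSZ), mul(add(SZ, Z), Z)))))))
  →15  S(S(S(S(S(add(SSZ, mul(add(SZ, Z), Z)))))))
  →16  S(S(S(S(S(S(add(SZ, mul(add(SZ, Z), Z))))))))
  →17  S(S(S(S(S(S(S(add(Z, mul(add(SZ, Z), Z)))))))))
  →18  S(S(S(S(S(S(S(mul(add(SZ, Z), Z))))))))
  →19  S(S(S(S(S(S(S(mul(S(add(Z, Z)), Z))))))))
  →20  S(S(S(S(S(S(S(add(Z, mul(add(Z, Z), Z)))))))))
  →21  S(S(S(S(S(S(S(mul(add(Z, Z), Z))))))))
  →22  S(S(S(S(S(S(S(mul(Z, Z))))))))
  →23  S^7(Z)

Answer: normal form = S^7(Z)  (in 23 steps)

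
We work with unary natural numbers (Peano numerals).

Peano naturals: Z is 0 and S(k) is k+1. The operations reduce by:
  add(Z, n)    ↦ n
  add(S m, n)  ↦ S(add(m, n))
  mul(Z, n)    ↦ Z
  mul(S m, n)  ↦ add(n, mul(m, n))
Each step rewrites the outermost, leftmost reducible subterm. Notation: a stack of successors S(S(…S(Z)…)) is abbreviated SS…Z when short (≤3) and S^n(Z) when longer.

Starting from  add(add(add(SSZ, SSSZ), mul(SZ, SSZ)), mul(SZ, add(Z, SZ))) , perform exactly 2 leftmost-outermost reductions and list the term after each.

Answer: after 2 steps: add(S(add(add(SZ, SSSZ), mul(SZ, SSZ))), mul(SZ, add(Z, SZ)))

Derivation:
  start: add(add(add(SSZ, SSSZ), mul(SZ, SSZ)), mul(SZ, add(Z, SZ)))
  →1  add(add(S(add(SZ, SSSZ)), mul(SZ, SSZ)), mul(SZ, add(Z, SZ)))
  →2  add(S(add(add(SZ, SSSZ), mul(SZ, SSZ))), mul(SZ, add(Z, SZ)))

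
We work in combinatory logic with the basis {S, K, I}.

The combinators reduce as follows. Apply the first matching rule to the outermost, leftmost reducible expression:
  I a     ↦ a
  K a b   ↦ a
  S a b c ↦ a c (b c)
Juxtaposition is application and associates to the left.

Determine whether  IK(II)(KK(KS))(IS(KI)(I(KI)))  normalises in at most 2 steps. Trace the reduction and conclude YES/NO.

Answer: NO — after 2 steps the term is II(IS(KI)(I(KI))), not yet normal

Derivation:
  start: IK(II)(KK(KS))(IS(KI)(I(KI)))
  step 1: K(II)(KK(KS))(IS(KI)(I(KI)))
  step 2: II(IS(KI)(I(KI)))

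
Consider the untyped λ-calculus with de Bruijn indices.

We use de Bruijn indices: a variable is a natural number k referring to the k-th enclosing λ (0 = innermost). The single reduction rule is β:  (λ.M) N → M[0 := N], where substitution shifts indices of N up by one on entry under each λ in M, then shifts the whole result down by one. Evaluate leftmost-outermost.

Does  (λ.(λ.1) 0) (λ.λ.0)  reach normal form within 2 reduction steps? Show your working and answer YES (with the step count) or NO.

Answer: YES — reaches normal form λ.λ.0 in 2 ≤ 2 steps

Derivation:
  start: (λ.(λ.1) 0) (λ.λ.0)
  step 1: (λ.λ.λ.0) (λ.λ.0)
  step 2: λ.λ.0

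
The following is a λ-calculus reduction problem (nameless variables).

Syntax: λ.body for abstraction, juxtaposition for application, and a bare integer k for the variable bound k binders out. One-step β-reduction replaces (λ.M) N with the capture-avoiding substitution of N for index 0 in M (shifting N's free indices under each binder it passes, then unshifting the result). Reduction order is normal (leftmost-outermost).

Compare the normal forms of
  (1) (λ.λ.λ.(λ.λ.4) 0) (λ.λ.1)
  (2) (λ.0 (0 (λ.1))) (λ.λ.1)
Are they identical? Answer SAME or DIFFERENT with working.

Term A:
  start: (λ.λ.λ.(λ.λ.4) 0) (λ.λ.1)
  →1  λ.λ.(λ.λ.λ.λ.1) 0
  →2  λ.λ.λ.λ.λ.1

Term B:
  start: (λ.0 (0 (λ.1))) (λ.λ.1)
  →1  (λ.λ.1) ((λ.λ.1) (λ.λ.λ.1))
  →2  λ.(λ.λ.1) (λ.λ.λ.1)
  →3  λ.λ.λ.λ.λ.1

Answer: SAME — A ⇓ λ.λ.λ.λ.λ.1, B ⇓ λ.λ.λ.λ.λ.1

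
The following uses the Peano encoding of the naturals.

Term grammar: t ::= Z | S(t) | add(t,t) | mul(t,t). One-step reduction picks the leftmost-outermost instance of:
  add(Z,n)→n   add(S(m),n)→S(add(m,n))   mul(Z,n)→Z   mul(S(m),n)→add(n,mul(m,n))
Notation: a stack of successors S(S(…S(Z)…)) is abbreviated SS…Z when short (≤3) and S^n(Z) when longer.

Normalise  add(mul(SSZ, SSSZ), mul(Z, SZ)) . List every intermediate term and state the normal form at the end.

Answer: normal form = S^6(Z)  (in 19 steps)

Derivation:
  start: add(mul(SSZ, SSSZ), mul(Z, SZ))
  step 1: add(add(SSSZ, mul(SZ, SSSZ)), mul(Z, SZ))
  step 2: add(S(add(SSZ, mul(SZ, SSSZ))), mul(Z, SZ))
  step 3: S(add(add(SSZ, mul(SZ, SSSZ)), mul(Z, SZ)))
  step 4: S(add(S(add(SZ, mul(SZ, SSSZ))), mul(Z, SZ)))
  step 5: S(S(add(add(SZ, mul(SZ, SSSZ)), mul(Z, SZ))))
  step 6: S(S(add(S(add(Z, mul(SZ, SSSZ))), mul(Z, SZ))))
  step 7: S(S(S(add(add(Z, mul(SZ, SSSZ)), mul(Z, SZ)))))
  step 8: S(S(S(add(mul(SZ, SSSZ), mul(Z, SZ)))))
  step 9: S(S(S(add(add(SSSZ, mul(Z, SSSZ)), mul(Z, SZ)))))
  step 10: S(S(S(add(S(add(SSZ, mul(Z, SSSZ))), mul(Z, SZ)))))
  step 11: S(S(S(S(add(add(SSZ, mul(Z, SSSZ)), mul(Z, SZ))))))
  step 12: S(S(S(S(add(S(add(SZ, mul(Z, SSSZ))), mul(Z, SZ))))))
  step 13: S(S(S(S(S(add(add(SZ, mul(Z, SSSZ)), mul(Z, SZ)))))))
  step 14: S(S(S(S(S(add(S(add(Z, mul(Z, SSSZ))), mul(Z, SZ)))))))
  step 15: S(S(S(S(S(S(add(add(Z, mul(Z, SSSZ)), mul(Z, SZ))))))))
  step 16: S(S(S(S(S(S(add(mul(Z, SSSZ), mul(Z, SZ))))))))
  step 17: S(S(S(S(S(S(add(Z, mul(Z, SZ))))))))
  step 18: S(S(S(S(S(S(mul(Z, SZ)))))))
  step 19: S^6(Z)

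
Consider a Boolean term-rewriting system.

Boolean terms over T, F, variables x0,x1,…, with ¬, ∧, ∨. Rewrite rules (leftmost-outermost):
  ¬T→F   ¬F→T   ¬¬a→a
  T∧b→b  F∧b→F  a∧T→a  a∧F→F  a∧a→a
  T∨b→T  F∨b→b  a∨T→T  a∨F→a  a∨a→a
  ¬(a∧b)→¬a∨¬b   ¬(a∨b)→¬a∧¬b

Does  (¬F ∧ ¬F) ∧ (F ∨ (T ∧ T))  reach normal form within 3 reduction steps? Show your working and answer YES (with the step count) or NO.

  start: (¬F ∧ ¬F) ∧ (F ∨ (T ∧ T))
  →1  ¬F ∧ (F ∨ (T ∧ T))
  →2  T ∧ (F ∨ (T ∧ T))
  →3  F ∨ (T ∧ T)

Answer: NO — after 3 steps the term is F ∨ (T ∧ T), not yet normal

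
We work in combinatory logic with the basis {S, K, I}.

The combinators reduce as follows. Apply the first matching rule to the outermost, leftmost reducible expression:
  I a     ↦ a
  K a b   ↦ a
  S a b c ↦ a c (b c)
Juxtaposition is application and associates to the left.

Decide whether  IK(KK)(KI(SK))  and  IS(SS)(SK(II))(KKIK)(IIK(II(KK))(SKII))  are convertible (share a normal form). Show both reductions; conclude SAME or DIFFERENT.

Term A:
  start: IK(KK)(KI(SK))
  →1  K(KK)(KI(SK))
  →2  KK

Term B:
  start: IS(SS)(SK(II))(KKIK)(IIK(II(KK))(SKII))
  →1  S(SS)(SK(II))(KKIK)(IIK(II(KK))(SKII))
  →2  SS(KKIK)(SK(II)(KKIK))(IIK(II(KK))(SKII))
  →3  S(SK(II)(KKIK))(KKIK(SK(II)(KKIK)))(IIK(II(KK))(SKII))
  →4  SK(II)(KKIK)(IIK(II(KK))(SKII))(KKIK(SK(II)(KKIK))(IIK(II(KK))(SKII)))
  →5  K(KKIK)(II(KKIK))(IIK(II(KK))(SKII))(KKIK(SK(II)(KKIK))(IIK(II(KK))(SKII)))
  →6  KKIK(IIK(II(KK))(SKII))(KKIK(SK(II)(KKIK))(IIK(II(KK))(SKII)))
  →7  KK(IIK(II(KK))(SKII))(KKIK(SK(II)(KKIK))(IIK(II(KK))(SKII)))
  →8  K(KKIK(SK(II)(KKIK))(IIK(II(KK))(SKII)))
  →9  K(KK(SK(II)(KKIK))(IIK(II(KK))(SKII)))
  →10  K(K(IIK(II(KK))(SKII)))
  →11  K(K(IK(II(KK))(SKII)))
  →12  K(K(K(II(KK))(SKII)))
  →13  K(K(II(KK)))
  →14  K(K(I(KK)))
  →15  K(K(KK))

Answer: DIFFERENT — A ⇓ KK, B ⇓ K(K(KK))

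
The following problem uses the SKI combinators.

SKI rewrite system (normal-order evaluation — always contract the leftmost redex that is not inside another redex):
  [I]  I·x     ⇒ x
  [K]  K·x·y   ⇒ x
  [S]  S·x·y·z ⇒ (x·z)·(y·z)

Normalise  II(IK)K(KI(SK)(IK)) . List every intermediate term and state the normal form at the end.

  start: II(IK)K(KI(SK)(IK))
  step 1: I(IK)K(KI(SK)(IK))
  step 2: IKK(KI(SK)(IK))
  step 3: KK(KI(SK)(IK))
  step 4: K

Answer: normal form = K  (in 4 steps)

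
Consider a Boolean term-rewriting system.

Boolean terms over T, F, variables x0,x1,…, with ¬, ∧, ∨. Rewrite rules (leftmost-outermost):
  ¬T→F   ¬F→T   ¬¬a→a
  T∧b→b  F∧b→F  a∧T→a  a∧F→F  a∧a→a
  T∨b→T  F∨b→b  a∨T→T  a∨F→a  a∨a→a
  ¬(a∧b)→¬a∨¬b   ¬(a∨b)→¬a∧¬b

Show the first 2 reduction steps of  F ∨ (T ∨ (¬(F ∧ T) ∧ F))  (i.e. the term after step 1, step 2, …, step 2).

Answer: after 2 steps: T

Working:
  start: F ∨ (T ∨ (¬(F ∧ T) ∧ F))
  step 1: T ∨ (¬(F ∧ T) ∧ F)
  step 2: T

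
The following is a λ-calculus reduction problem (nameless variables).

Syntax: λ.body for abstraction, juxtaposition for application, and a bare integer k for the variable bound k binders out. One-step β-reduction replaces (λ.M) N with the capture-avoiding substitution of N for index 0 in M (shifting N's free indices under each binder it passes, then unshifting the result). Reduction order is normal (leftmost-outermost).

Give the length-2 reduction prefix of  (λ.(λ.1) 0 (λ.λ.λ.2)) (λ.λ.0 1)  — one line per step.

Answer: after 2 steps: (λ.λ.0 1) (λ.λ.λ.2)

Working:
  start: (λ.(λ.1) 0 (λ.λ.λ.2)) (λ.λ.0 1)
  [1] (λ.λ.λ.0 1) (λ.λ.0 1) (λ.λ.λ.2)
  [2] (λ.λ.0 1) (λ.λ.λ.2)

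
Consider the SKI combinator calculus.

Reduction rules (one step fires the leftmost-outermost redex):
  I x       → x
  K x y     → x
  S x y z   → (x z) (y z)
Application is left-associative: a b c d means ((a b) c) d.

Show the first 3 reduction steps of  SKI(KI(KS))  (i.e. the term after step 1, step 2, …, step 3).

  start: SKI(KI(KS))
  step 1: K(KI(KS))(I(KI(KS)))
  step 2: KI(KS)
  step 3: I

Answer: after 3 steps: I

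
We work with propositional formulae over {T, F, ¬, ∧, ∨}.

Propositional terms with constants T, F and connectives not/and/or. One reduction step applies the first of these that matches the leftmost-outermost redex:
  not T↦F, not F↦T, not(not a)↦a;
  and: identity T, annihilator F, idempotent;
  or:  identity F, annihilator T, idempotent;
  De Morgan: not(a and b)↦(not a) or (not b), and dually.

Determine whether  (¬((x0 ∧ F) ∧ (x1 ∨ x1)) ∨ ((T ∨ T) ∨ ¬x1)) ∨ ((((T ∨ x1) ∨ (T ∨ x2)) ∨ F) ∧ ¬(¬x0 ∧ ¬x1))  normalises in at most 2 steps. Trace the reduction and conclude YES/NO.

  start: (¬((x0 ∧ F) ∧ (x1 ∨ x1)) ∨ ((T ∨ T) ∨ ¬x1)) ∨ ((((T ∨ x1) ∨ (T ∨ x2)) ∨ F) ∧ ¬(¬x0 ∧ ¬x1))
  →1  ((¬(x0 ∧ F) ∨ ¬(x1 ∨ x1)) ∨ ((T ∨ T) ∨ ¬x1)) ∨ ((((T ∨ x1) ∨ (T ∨ x2)) ∨ F) ∧ ¬(¬x0 ∧ ¬x1))
  →2  (((¬x0 ∨ ¬F) ∨ ¬(x1 ∨ x1)) ∨ ((T ∨ T) ∨ ¬x1)) ∨ ((((T ∨ x1) ∨ (T ∨ x2)) ∨ F) ∧ ¬(¬x0 ∧ ¬x1))

Answer: NO — after 2 steps the term is (((¬x0 ∨ ¬F) ∨ ¬(x1 ∨ x1)) ∨ ((T ∨ T) ∨ ¬x1)) ∨ ((((T ∨ x1) ∨ (T ∨ x2)) ∨ F) ∧ ¬(¬x0 ∧ ¬x1)), not yet normal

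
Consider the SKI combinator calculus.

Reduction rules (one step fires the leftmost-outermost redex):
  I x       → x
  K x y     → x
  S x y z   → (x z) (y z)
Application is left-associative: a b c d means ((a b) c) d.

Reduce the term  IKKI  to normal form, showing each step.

  start: IKKI
  step 1: KKI
  step 2: K

Answer: normal form = K  (in 2 steps)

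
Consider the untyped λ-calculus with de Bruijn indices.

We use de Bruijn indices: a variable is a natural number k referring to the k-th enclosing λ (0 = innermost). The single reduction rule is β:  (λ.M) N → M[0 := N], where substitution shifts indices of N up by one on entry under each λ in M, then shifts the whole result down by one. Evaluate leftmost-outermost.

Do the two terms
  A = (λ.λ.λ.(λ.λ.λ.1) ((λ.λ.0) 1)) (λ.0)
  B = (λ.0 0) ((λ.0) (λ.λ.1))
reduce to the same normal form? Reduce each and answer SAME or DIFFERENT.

Answer: DIFFERENT — A ⇓ λ.λ.λ.λ.1, B ⇓ λ.λ.λ.1

Derivation:
Term A:
  start: (λ.λ.λ.(λ.λ.λ.1) ((λ.λ.0) 1)) (λ.0)
  [1] λ.λ.(λ.λ.λ.1) ((λ.λ.0) 1)
  [2] λ.λ.λ.λ.1

Term B:
  start: (λ.0 0) ((λ.0) (λ.λ.1))
  [1] (λ.0) (λ.λ.1) ((λ.0) (λ.λ.1))
  [2] (λ.λ.1) ((λ.0) (λ.λ.1))
  [3] λ.(λ.0) (λ.λ.1)
  [4] λ.λ.λ.1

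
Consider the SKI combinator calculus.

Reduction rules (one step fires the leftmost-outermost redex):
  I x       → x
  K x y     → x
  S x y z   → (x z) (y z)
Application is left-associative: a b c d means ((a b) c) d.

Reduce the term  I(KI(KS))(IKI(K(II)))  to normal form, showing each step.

Answer: normal form = I  (in 5 steps)

Derivation:
  start: I(KI(KS))(IKI(K(II)))
  →1  KI(KS)(IKI(K(II)))
  →2  I(IKI(K(II)))
  →3  IKI(K(II))
  →4  KI(K(II))
  →5  I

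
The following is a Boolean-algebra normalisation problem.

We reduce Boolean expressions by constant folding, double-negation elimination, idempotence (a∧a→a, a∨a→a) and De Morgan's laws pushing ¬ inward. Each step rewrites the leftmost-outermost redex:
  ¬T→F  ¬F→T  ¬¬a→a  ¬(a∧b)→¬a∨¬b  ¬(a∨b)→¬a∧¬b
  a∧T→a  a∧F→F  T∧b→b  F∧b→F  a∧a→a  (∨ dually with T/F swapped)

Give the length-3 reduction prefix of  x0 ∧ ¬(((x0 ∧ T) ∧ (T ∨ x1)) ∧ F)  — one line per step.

Answer: after 3 steps: x0 ∧ (((¬x0 ∨ ¬T) ∨ ¬(T ∨ x1)) ∨ ¬F)

Reduction:
  start: x0 ∧ ¬(((x0 ∧ T) ∧ (T ∨ x1)) ∧ F)
  step 1: x0 ∧ (¬((x0 ∧ T) ∧ (T ∨ x1)) ∨ ¬F)
  step 2: x0 ∧ ((¬(x0 ∧ T) ∨ ¬(T ∨ x1)) ∨ ¬F)
  step 3: x0 ∧ (((¬x0 ∨ ¬T) ∨ ¬(T ∨ x1)) ∨ ¬F)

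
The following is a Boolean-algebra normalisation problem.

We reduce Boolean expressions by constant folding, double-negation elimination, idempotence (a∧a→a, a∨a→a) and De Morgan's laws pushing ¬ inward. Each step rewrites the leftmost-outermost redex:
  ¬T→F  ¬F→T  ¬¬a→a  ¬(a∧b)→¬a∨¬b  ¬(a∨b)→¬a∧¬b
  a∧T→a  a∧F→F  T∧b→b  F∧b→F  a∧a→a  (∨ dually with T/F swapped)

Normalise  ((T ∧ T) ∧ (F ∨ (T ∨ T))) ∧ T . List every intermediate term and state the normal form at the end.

  start: ((T ∧ T) ∧ (F ∨ (T ∨ T))) ∧ T
  →1  (T ∧ T) ∧ (F ∨ (T ∨ T))
  →2  T ∧ (F ∨ (T ∨ T))
  →3  F ∨ (T ∨ T)
  →4  T ∨ T
  →5  T

Answer: normal form = T  (in 5 steps)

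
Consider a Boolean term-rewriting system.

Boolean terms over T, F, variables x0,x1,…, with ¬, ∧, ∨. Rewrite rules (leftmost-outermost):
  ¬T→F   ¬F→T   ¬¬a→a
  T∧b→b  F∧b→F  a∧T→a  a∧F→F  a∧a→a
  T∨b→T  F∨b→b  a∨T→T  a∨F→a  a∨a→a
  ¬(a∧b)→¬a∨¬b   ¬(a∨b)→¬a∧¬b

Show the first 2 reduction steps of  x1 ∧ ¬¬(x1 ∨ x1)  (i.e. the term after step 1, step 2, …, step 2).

Answer: after 2 steps: x1 ∧ x1

Working:
  start: x1 ∧ ¬¬(x1 ∨ x1)
  →1  x1 ∧ (x1 ∨ x1)
  →2  x1 ∧ x1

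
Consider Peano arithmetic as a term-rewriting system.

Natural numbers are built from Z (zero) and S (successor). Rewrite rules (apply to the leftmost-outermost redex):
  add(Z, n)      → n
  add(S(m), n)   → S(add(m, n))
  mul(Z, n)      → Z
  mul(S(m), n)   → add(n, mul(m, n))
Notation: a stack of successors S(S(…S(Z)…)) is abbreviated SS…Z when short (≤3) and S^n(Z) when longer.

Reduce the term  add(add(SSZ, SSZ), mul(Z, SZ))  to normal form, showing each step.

  start: add(add(SSZ, SSZ), mul(Z, SZ))
  →1  add(S(add(SZ, SSZ)), mul(Z, SZ))
  →2  S(add(add(SZ, SSZ), mul(Z, SZ)))
  →3  S(add(S(add(Z, SSZ)), mul(Z, SZ)))
  →4  S(S(add(add(Z, SSZ), mul(Z, SZ))))
  →5  S(S(add(SSZ, mul(Z, SZ))))
  →6  S(S(S(add(SZ, mul(Z, SZ)))))
  →7  S(S(S(S(add(Z, mul(Z, SZ))))))
  →8  S(S(S(S(mul(Z, SZ)))))
  →9  S^4(Z)

Answer: normal form = S^4(Z)  (in 9 steps)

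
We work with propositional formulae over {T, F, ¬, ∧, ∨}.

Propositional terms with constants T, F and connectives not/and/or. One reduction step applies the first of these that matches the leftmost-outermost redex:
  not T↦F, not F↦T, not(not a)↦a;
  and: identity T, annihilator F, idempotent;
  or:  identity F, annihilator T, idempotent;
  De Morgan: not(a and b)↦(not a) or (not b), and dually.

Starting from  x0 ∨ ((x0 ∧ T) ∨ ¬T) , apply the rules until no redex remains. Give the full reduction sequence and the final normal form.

Answer: normal form = x0  (in 4 steps)

Working:
  start: x0 ∨ ((x0 ∧ T) ∨ ¬T)
  →1  x0 ∨ (x0 ∨ ¬T)
  →2  x0 ∨ (x0 ∨ F)
  →3  x0 ∨ x0
  →4  x0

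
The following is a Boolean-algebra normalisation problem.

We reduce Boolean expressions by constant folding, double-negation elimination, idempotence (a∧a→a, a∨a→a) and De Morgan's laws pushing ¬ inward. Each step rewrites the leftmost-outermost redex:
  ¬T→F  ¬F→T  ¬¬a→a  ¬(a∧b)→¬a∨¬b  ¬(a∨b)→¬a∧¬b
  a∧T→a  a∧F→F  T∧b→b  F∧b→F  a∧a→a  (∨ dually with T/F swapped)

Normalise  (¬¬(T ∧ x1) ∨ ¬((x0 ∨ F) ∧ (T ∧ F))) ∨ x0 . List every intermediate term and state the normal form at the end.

Answer: normal form = T  (in 13 steps)

Reduction:
  start: (¬¬(T ∧ x1) ∨ ¬((x0 ∨ F) ∧ (T ∧ F))) ∨ x0
  →1  ((T ∧ x1) ∨ ¬((x0 ∨ F) ∧ (T ∧ F))) ∨ x0
  →2  (x1 ∨ ¬((x0 ∨ F) ∧ (T ∧ F))) ∨ x0
  →3  (x1 ∨ (¬(x0 ∨ F) ∨ ¬(T ∧ F))) ∨ x0
  →4  (x1 ∨ ((¬x0 ∧ ¬F) ∨ ¬(T ∧ F))) ∨ x0
  →5  (x1 ∨ ((¬x0 ∧ T) ∨ ¬(T ∧ F))) ∨ x0
  →6  (x1 ∨ (¬x0 ∨ ¬(T ∧ F))) ∨ x0
  →7  (x1 ∨ (¬x0 ∨ (¬T ∨ ¬F))) ∨ x0
  →8  (x1 ∨ (¬x0 ∨ (F ∨ ¬F))) ∨ x0
  →9  (x1 ∨ (¬x0 ∨ ¬F)) ∨ x0
  →10  (x1 ∨ (¬x0 ∨ T)) ∨ x0
  →11  (x1 ∨ T) ∨ x0
  →12  T ∨ x0
  →13  T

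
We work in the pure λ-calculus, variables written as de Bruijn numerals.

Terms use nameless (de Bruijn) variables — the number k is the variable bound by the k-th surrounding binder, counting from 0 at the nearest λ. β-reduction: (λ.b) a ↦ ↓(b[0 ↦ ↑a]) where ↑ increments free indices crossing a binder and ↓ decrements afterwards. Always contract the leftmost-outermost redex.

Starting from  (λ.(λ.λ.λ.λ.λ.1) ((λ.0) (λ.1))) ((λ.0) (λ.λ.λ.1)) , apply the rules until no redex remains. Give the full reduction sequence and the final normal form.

  start: (λ.(λ.λ.λ.λ.λ.1) ((λ.0) (λ.1))) ((λ.0) (λ.λ.λ.1))
  step 1: (λ.λ.λ.λ.λ.1) ((λ.0) (λ.(λ.0) (λ.λ.λ.1)))
  step 2: λ.λ.λ.λ.1

Answer: normal form = λ.λ.λ.λ.1  (in 2 steps)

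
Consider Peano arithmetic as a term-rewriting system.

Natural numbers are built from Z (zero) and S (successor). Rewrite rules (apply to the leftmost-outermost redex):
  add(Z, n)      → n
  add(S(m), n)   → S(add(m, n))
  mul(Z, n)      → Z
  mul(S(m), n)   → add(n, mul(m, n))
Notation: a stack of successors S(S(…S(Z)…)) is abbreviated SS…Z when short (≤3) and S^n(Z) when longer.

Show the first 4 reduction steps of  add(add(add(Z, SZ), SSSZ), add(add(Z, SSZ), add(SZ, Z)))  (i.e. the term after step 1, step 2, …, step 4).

Answer: after 4 steps: S(add(SSSZ, add(add(Z, SSZ), add(SZ, Z))))

Derivation:
  start: add(add(add(Z, SZ), SSSZ), add(add(Z, SSZ), add(SZ, Z)))
  [1] add(add(SZ, SSSZ), add(add(Z, SSZ), add(SZ, Z)))
  [2] add(S(add(Z, SSSZ)), add(add(Z, SSZ), add(SZ, Z)))
  [3] S(add(add(Z, SSSZ), add(add(Z, SSZ), add(SZ, Z))))
  [4] S(add(SSSZ, add(add(Z, SSZ), add(SZ, Z))))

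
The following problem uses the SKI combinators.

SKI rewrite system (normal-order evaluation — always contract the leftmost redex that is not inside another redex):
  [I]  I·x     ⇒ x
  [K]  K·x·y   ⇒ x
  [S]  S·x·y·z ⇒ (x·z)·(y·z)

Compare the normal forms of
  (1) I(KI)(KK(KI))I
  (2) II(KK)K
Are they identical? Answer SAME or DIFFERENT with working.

Term A:
  start: I(KI)(KK(KI))I
  [1] KI(KK(KI))I
  [2] II
  [3] I

Term B:
  start: II(KK)K
  [1] I(KK)K
  [2] KKK
  [3] K

Answer: DIFFERENT — A ⇓ I, B ⇓ K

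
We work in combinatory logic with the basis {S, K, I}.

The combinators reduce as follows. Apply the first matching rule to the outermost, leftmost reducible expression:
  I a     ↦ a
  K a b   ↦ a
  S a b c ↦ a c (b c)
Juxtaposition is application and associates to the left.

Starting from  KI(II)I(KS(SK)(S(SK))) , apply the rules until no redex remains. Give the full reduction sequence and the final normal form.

Answer: normal form = S(S(SK))  (in 4 steps)

Derivation:
  start: KI(II)I(KS(SK)(S(SK)))
  step 1: II(KS(SK)(S(SK)))
  step 2: I(KS(SK)(S(SK)))
  step 3: KS(SK)(S(SK))
  step 4: S(S(SK))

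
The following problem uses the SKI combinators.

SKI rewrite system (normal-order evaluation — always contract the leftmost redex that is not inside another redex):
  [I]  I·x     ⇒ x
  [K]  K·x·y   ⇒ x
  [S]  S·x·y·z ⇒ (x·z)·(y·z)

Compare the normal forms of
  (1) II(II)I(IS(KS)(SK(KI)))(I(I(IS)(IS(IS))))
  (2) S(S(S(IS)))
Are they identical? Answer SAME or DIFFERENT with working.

Term A:
  start: II(II)I(IS(KS)(SK(KI)))(I(I(IS)(IS(IS))))
  step 1: I(II)I(IS(KS)(SK(KI)))(I(I(IS)(IS(IS))))
  step 2: III(IS(KS)(SK(KI)))(I(I(IS)(IS(IS))))
  step 3: II(IS(KS)(SK(KI)))(I(I(IS)(IS(IS))))
  step 4: I(IS(KS)(SK(KI)))(I(I(IS)(IS(IS))))
  step 5: IS(KS)(SK(KI))(I(I(IS)(IS(IS))))
  step 6: S(KS)(SK(KI))(I(I(IS)(IS(IS))))
  step 7: KS(I(I(IS)(IS(IS))))(SK(KI)(I(I(IS)(IS(IS)))))
  step 8: S(SK(KI)(I(I(IS)(IS(IS)))))
  step 9: S(K(I(I(IS)(IS(IS))))(KI(I(I(IS)(IS(IS))))))
  step 10: S(I(I(IS)(IS(IS))))
  step 11: S(I(IS)(IS(IS)))
  step 12: S(IS(IS(IS)))
  step 13: S(S(IS(IS)))
  step 14: S(S(S(IS)))
  step 15: S(S(SS))

Term B:
  start: S(S(S(IS)))
  step 1: S(S(SS))

Answer: SAME — A ⇓ S(S(SS)), B ⇓ S(S(SS))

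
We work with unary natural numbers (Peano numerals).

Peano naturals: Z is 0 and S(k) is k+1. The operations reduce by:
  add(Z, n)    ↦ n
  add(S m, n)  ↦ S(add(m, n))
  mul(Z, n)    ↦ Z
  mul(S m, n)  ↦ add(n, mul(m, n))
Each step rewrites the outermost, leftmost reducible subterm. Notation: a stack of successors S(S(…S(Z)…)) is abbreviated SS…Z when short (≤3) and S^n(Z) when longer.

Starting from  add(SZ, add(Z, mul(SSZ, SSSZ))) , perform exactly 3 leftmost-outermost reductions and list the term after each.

Answer: after 3 steps: S(mul(SSZ, SSSZ))

Derivation:
  start: add(SZ, add(Z, mul(SSZ, SSSZ)))
  →1  S(add(Z, add(Z, mul(SSZ, SSSZ))))
  →2  S(add(Z, mul(SSZ, SSSZ)))
  →3  S(mul(SSZ, SSSZ))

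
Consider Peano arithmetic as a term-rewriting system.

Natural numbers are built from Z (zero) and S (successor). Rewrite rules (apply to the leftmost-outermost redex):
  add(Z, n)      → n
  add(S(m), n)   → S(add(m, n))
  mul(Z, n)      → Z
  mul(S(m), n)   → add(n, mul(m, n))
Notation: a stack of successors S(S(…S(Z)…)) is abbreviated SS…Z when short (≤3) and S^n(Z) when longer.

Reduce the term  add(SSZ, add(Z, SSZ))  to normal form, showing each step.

Answer: normal form = S^4(Z)  (in 4 steps)

Reduction:
  start: add(SSZ, add(Z, SSZ))
  →1  S(add(SZ, add(Z, SSZ)))
  →2  S(S(add(Z, add(Z, SSZ))))
  →3  S(S(add(Z, SSZ)))
  →4  S^4(Z)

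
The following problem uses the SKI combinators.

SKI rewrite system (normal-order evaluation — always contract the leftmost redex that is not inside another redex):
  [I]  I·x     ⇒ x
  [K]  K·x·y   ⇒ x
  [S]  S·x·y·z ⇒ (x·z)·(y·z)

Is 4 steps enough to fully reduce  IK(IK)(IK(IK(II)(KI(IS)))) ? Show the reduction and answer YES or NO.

  start: IK(IK)(IK(IK(II)(KI(IS))))
  →1  K(IK)(IK(IK(II)(KI(IS))))
  →2  IK
  →3  K

Answer: YES — reaches normal form K in 3 ≤ 4 steps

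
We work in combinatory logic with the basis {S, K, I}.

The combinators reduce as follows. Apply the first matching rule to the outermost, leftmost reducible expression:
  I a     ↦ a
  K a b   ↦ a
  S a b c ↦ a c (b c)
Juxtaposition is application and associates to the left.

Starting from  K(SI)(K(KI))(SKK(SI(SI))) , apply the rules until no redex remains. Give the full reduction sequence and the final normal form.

  start: K(SI)(K(KI))(SKK(SI(SI)))
  [1] SI(SKK(SI(SI)))
  [2] SI(K(SI(SI))(K(SI(SI))))
  [3] SI(SI(SI))

Answer: normal form = SI(SI(SI))  (in 3 steps)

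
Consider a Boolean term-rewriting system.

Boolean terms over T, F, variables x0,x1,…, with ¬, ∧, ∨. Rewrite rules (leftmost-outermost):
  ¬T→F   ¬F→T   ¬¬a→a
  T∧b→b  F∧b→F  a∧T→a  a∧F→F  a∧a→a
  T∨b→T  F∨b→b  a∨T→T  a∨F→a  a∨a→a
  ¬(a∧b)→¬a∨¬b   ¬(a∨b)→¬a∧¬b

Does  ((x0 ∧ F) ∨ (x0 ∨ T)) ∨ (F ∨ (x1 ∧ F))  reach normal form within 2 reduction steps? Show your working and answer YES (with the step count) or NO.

Answer: NO — after 2 steps the term is (x0 ∨ T) ∨ (F ∨ (x1 ∧ F)), not yet normal

Working:
  start: ((x0 ∧ F) ∨ (x0 ∨ T)) ∨ (F ∨ (x1 ∧ F))
  step 1: (F ∨ (x0 ∨ T)) ∨ (F ∨ (x1 ∧ F))
  step 2: (x0 ∨ T) ∨ (F ∨ (x1 ∧ F))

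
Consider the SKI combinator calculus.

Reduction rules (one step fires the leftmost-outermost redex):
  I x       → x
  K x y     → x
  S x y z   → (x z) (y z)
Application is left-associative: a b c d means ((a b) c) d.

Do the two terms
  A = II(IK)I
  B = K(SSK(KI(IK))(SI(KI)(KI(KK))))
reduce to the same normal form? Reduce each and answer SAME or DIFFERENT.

Answer: SAME — A ⇓ KI, B ⇓ KI

Reduction:
Term A:
  start: II(IK)I
  step 1: I(IK)I
  step 2: IKI
  step 3: KI

Term B:
  start: K(SSK(KI(IK))(SI(KI)(KI(KK))))
  step 1: K(S(KI(IK))(K(KI(IK)))(SI(KI)(KI(KK))))
  step 2: K(KI(IK)(SI(KI)(KI(KK)))(K(KI(IK))(SI(KI)(KI(KK)))))
  step 3: K(I(SI(KI)(KI(KK)))(K(KI(IK))(SI(KI)(KI(KK)))))
  step 4: K(SI(KI)(KI(KK))(K(KI(IK))(SI(KI)(KI(KK)))))
  step 5: K(I(KI(KK))(KI(KI(KK)))(K(KI(IK))(SI(KI)(KI(KK)))))
  step 6: K(KI(KK)(KI(KI(KK)))(K(KI(IK))(SI(KI)(KI(KK)))))
  step 7: K(I(KI(KI(KK)))(K(KI(IK))(SI(KI)(KI(KK)))))
  step 8: K(KI(KI(KK))(K(KI(IK))(SI(KI)(KI(KK)))))
  step 9: K(I(K(KI(IK))(SI(KI)(KI(KK)))))
  step 10: K(K(KI(IK))(SI(KI)(KI(KK))))
  step 11: K(KI(IK))
  step 12: KI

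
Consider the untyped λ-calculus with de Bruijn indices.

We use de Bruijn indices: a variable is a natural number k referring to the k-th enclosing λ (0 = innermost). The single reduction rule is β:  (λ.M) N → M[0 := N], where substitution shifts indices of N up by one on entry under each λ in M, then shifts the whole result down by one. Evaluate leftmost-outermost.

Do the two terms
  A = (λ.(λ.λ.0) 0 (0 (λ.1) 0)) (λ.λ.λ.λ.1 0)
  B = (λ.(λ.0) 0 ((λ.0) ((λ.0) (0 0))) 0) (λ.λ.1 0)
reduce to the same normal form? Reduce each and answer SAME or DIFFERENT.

Answer: SAME — A ⇓ λ.λ.1 0, B ⇓ λ.λ.1 0

Working:
Term A:
  start: (λ.(λ.λ.0) 0 (0 (λ.1) 0)) (λ.λ.λ.λ.1 0)
  [1] (λ.λ.0) (λ.λ.λ.λ.1 0) ((λ.λ.λ.λ.1 0) (λ.λ.λ.λ.λ.1 0) (λ.λ.λ.λ.1 0))
  [2] (λ.0) ((λ.λ.λ.λ.1 0) (λ.λ.λ.λ.λ.1 0) (λ.λ.λ.λ.1 0))
  [3] (λ.λ.λ.λ.1 0) (λ.λ.λ.λ.λ.1 0) (λ.λ.λ.λ.1 0)
  [4] (λ.λ.λ.1 0) (λ.λ.λ.λ.1 0)
  [5] λ.λ.1 0

Term B:
  start: (λ.(λ.0) 0 ((λ.0) ((λ.0) (0 0))) 0) (λ.λ.1 0)
  [1] (λ.0) (λ.λ.1 0) ((λ.0) ((λ.0) ((λ.λ.1 0) (λ.λ.1 0)))) (λ.λ.1 0)
  [2] (λ.λ.1 0) ((λ.0) ((λ.0) ((λ.λ.1 0) (λ.λ.1 0)))) (λ.λ.1 0)
  [3] (λ.(λ.0) ((λ.0) ((λ.λ.1 0) (λ.λ.1 0))) 0) (λ.λ.1 0)
  [4] (λ.0) ((λ.0) ((λ.λ.1 0) (λ.λ.1 0))) (λ.λ.1 0)
  [5] (λ.0) ((λ.λ.1 0) (λ.λ.1 0)) (λ.λ.1 0)
  [6] (λ.λ.1 0) (λ.λ.1 0) (λ.λ.1 0)
  [7] (λ.(λ.λ.1 0) 0) (λ.λ.1 0)
  [8] (λ.λ.1 0) (λ.λ.1 0)
  [9] λ.(λ.λ.1 0) 0
  [10] λ.λ.1 0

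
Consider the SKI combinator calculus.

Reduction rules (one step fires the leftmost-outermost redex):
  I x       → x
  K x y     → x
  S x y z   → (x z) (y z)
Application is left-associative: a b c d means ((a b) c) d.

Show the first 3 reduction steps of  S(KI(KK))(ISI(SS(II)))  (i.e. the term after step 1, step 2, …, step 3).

Answer: after 3 steps: SI(SI(SSI))

Reduction:
  start: S(KI(KK))(ISI(SS(II)))
  step 1: SI(ISI(SS(II)))
  step 2: SI(SI(SS(II)))
  step 3: SI(SI(SSI))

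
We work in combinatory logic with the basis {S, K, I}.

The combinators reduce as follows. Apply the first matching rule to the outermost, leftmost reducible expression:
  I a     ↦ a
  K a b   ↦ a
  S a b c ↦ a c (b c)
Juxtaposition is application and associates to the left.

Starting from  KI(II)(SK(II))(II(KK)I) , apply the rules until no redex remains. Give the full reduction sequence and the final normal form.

  start: KI(II)(SK(II))(II(KK)I)
  step 1: I(SK(II))(II(KK)I)
  step 2: SK(II)(II(KK)I)
  step 3: K(II(KK)I)(II(II(KK)I))
  step 4: II(KK)I
  step 5: I(KK)I
  step 6: KKI
  step 7: K

Answer: normal form = K  (in 7 steps)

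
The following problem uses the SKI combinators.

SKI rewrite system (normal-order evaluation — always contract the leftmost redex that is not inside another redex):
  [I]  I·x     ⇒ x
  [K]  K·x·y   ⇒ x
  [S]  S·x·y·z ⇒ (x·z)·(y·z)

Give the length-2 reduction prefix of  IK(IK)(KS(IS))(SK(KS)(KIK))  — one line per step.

  start: IK(IK)(KS(IS))(SK(KS)(KIK))
  [1] K(IK)(KS(IS))(SK(KS)(KIK))
  [2] IK(SK(KS)(KIK))

Answer: after 2 steps: IK(SK(KS)(KIK))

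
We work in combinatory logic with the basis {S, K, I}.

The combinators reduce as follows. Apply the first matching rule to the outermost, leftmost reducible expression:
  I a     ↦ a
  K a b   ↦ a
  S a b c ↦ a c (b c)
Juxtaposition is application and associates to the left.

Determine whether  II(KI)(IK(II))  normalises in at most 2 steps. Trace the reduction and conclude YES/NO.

  start: II(KI)(IK(II))
  step 1: I(KI)(IK(II))
  step 2: KI(IK(II))

Answer: NO — after 2 steps the term is KI(IK(II)), not yet normal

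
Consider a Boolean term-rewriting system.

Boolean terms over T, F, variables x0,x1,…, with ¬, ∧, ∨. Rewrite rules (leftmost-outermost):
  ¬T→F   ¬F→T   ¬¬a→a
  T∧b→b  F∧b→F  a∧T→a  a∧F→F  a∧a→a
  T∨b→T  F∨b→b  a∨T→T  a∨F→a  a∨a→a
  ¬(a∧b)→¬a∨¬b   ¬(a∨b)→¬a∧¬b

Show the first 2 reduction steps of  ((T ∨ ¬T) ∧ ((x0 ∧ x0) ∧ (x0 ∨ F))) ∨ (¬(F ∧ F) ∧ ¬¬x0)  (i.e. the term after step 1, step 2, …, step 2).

  start: ((T ∨ ¬T) ∧ ((x0 ∧ x0) ∧ (x0 ∨ F))) ∨ (¬(F ∧ F) ∧ ¬¬x0)
  →1  (T ∧ ((x0 ∧ x0) ∧ (x0 ∨ F))) ∨ (¬(F ∧ F) ∧ ¬¬x0)
  →2  ((x0 ∧ x0) ∧ (x0 ∨ F)) ∨ (¬(F ∧ F) ∧ ¬¬x0)

Answer: after 2 steps: ((x0 ∧ x0) ∧ (x0 ∨ F)) ∨ (¬(F ∧ F) ∧ ¬¬x0)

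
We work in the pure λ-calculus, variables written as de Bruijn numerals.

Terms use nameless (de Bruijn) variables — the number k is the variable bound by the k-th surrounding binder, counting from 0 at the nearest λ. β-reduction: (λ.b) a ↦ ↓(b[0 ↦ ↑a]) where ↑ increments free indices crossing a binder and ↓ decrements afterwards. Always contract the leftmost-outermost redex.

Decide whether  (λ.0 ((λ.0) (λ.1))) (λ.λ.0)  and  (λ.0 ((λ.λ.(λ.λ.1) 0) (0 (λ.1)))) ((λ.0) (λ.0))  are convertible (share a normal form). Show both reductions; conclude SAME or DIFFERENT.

Answer: DIFFERENT — A ⇓ λ.0, B ⇓ λ.λ.1

Working:
Term A:
  start: (λ.0 ((λ.0) (λ.1))) (λ.λ.0)
  step 1: (λ.λ.0) ((λ.0) (λ.λ.λ.0))
  step 2: λ.0

Term B:
  start: (λ.0 ((λ.λ.(λ.λ.1) 0) (0 (λ.1)))) ((λ.0) (λ.0))
  step 1: (λ.0) (λ.0) ((λ.λ.(λ.λ.1) 0) ((λ.0) (λ.0) (λ.(λ.0) (λ.0))))
  step 2: (λ.0) ((λ.λ.(λ.λ.1) 0) ((λ.0) (λ.0) (λ.(λ.0) (λ.0))))
  step 3: (λ.λ.(λ.λ.1) 0) ((λ.0) (λ.0) (λ.(λ.0) (λ.0)))
  step 4: λ.(λ.λ.1) 0
  step 5: λ.λ.1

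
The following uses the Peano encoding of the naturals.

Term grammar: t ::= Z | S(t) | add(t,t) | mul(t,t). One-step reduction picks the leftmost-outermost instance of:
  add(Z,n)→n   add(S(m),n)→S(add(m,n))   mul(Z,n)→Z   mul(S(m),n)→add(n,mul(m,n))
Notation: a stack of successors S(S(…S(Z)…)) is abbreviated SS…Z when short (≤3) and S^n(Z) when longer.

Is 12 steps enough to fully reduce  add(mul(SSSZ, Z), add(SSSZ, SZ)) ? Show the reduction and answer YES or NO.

  start: add(mul(SSSZ, Z), add(SSSZ, SZ))
  step 1: add(add(Z, mul(SSZ, Z)), add(SSSZ, SZ))
  step 2: add(mul(SSZ, Z), add(SSSZ, SZ))
  step 3: add(add(Z, mul(SZ, Z)), add(SSSZ, SZ))
  step 4: add(mul(SZ, Z), add(SSSZ, SZ))
  step 5: add(add(Z, mul(Z, Z)), add(SSSZ, SZ))
  step 6: add(mul(Z, Z), add(SSSZ, SZ))
  step 7: add(Z, add(SSSZ, SZ))
  step 8: add(SSSZ, SZ)
  step 9: S(add(SSZ, SZ))
  step 10: S(S(add(SZ, SZ)))
  step 11: S(S(S(add(Z, SZ))))
  step 12: S^4(Z)

Answer: YES — reaches normal form S^4(Z) in 12 ≤ 12 steps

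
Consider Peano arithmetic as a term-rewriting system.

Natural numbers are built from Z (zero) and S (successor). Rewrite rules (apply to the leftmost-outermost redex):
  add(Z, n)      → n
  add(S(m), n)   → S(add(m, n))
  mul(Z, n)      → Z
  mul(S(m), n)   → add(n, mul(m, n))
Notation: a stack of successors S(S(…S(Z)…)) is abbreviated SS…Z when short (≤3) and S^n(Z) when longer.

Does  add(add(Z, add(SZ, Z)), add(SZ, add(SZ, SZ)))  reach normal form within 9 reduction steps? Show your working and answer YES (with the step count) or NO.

  start: add(add(Z, add(SZ, Z)), add(SZ, add(SZ, SZ)))
  step 1: add(add(SZ, Z), add(SZ, add(SZ, SZ)))
  step 2: add(S(add(Z, Z)), add(SZ, add(SZ, SZ)))
  step 3: S(add(add(Z, Z), add(SZ, add(SZ, SZ))))
  step 4: S(add(Z, add(SZ, add(SZ, SZ))))
  step 5: S(add(SZ, add(SZ, SZ)))
  step 6: S(S(add(Z, add(SZ, SZ))))
  step 7: S(S(add(SZ, SZ)))
  step 8: S(S(S(add(Z, SZ))))
  step 9: S^4(Z)

Answer: YES — reaches normal form S^4(Z) in 9 ≤ 9 steps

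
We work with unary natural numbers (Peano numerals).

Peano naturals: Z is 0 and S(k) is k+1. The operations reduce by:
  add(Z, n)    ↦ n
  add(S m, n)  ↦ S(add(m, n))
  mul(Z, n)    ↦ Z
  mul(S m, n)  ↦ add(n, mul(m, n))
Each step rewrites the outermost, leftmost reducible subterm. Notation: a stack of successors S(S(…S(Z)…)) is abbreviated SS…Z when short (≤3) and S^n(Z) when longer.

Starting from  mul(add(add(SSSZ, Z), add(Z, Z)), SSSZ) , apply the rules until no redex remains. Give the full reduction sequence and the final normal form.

Answer: normal form = S^9(Z)  (in 25 steps)

Derivation:
  start: mul(add(add(SSSZ, Z), add(Z, Z)), SSSZ)
  →1  mul(add(S(add(SSZ, Z)), add(Z, Z)), SSSZ)
  →2  mul(S(add(add(SSZ, Z), add(Z, Z))), SSSZ)
  →3  add(SSSZ, mul(add(add(SSZ, Z), add(Z, Z)), SSSZ))
  →4  S(add(SSZ, mul(add(add(SSZ, Z), add(Z, Z)), SSSZ)))
  →5  S(S(add(SZ, mul(add(add(SSZ, Z), add(Z, Z)), SSSZ))))
  →6  S(S(S(add(Z, mul(add(add(SSZ, Z), add(Z, Z)), SSSZ)))))
  →7  S(S(S(mul(add(add(SSZ, Z), add(Z, Z)), SSSZ))))
  →8  S(S(S(mul(add(S(add(SZ, Z)), add(Z, Z)), SSSZ))))
  →9  S(S(S(mul(S(add(add(SZ, Z), add(Z, Z))), SSSZ))))
  →10  S(S(S(add(SSSZ, mul(add(add(SZ, Z), add(Z, Z)), SSSZ)))))
  →11  S(S(S(S(add(SSZ, mul(add(add(SZ, Z), add(Z, Z)), SSSZ))))))
  →12  S(S(S(S(S(add(SZ, mul(add(add(SZ, Z), add(Z, Z)), SSSZ)))))))
  →13  S(S(S(S(S(S(add(Z, mul(add(add(SZ, Z), add(Z, Z)), SSSZ))))))))
  →14  S(S(S(S(S(S(mul(add(add(SZ, Z), add(Z, Z)), SSSZ)))))))
  →15  S(S(S(S(S(S(mul(add(S(add(Z, Z)), add(Z, Z)), SSSZ)))))))
  →16  S(S(S(S(S(S(mul(S(add(add(Z, Z), add(Z, Z))), SSSZ)))))))
  →17  S(S(S(S(S(S(add(SSSZ, mul(add(add(Z, Z), add(Z, Z)), SSSZ))))))))
  →18  S(S(S(S(S(S(S(add(SSZ, mul(add(add(Z, Z), add(Z, Z)), SSSZ)))))))))
  →19  S(S(S(S(S(S(S(S(add(SZ, mul(add(add(Z, Z), add(Z, Z)), SSSZ))))))))))
  →20  S(S(S(S(S(S(S(S(S(add(Z, mul(add(add(Z, Z), add(Z, Z)), SSSZ)))))))))))
  →21  S(S(S(S(S(S(S(S(S(mul(add(add(Z, Z), add(Z, Z)), SSSZ))))))))))
  →22  S(S(S(S(S(S(S(S(S(mul(add(Z, add(Z, Z)), SSSZ))))))))))
  →23  S(S(S(S(S(S(S(S(S(mul(add(Z, Z), SSSZ))))))))))
  →24  S(S(S(S(S(S(S(S(S(mul(Z, SSSZ))))))))))
  →25  S^9(Z)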